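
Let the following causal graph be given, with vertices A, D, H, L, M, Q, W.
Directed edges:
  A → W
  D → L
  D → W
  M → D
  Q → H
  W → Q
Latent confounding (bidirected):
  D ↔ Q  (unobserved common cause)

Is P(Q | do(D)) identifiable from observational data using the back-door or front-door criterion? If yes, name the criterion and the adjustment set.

desc(D)\{D}={H,L,Q,W}; candidates ⊆ {A,M}.
D↔Q: latent back-door arc(s) into D.
size 0: {}; under {} D still reaches {H,M,Q} ∋ Q.
size 1: {A}, {M}; under {A} D still reaches {H,M,Q} ∋ Q.
size 2: {A,M}; under {A,M} D still reaches {H,Q} ∋ Q.
D↔Q cannot be blocked by any observed set — no back-door set.
{W}: (i) intercepts every directed D→Q path; (ii) no back-door D→{W}; (iii) {D} blocks every back-door {W}→Q. Front-door holds.
P(Q|do(D)) = Σ_{W} P(W|D) Σ_{D'} P(Q|W,D')P(D').

P(Q|do(D)): frontdoor, adjust for {W}.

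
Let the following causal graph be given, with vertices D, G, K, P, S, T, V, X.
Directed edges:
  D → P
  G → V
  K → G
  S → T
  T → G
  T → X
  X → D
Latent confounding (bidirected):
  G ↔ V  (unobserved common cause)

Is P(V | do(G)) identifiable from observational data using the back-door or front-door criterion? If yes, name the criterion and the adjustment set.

P(V|do(G)): not identifiable (no BD/FD set).

desc(G)\{G}={V}; candidates ⊆ {D,K,P,S,T,X}.
G↔V: latent back-door arc(s) into G.
size 0: {}; under {} G still reaches {D,K,P,S,T,V,X} ∋ V.
size 1: {D}, {K}, {P} …(+3); under {D} G still reaches {K,S,T,V,X} ∋ V.
size 2: {D,K}, {D,P}, {D,S} …(+12); under {D,K} G still reaches {S,T,V,X} ∋ V.
G↔V cannot be blocked by any observed set — no back-door set.
No mediator lies on a directed G→…→V path.
Neither criterion identifies P(V|do(G)) in this graph.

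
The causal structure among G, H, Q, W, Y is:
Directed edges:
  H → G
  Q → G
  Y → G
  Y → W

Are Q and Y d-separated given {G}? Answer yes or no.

No — Q and Y are d-connected given {G}.

Bayes-Ball from Q | {G} reaches {H,W,Y}.
Y ∈ reach(Q|{G}) ⇒ Q ⊥̸ Y | {G}.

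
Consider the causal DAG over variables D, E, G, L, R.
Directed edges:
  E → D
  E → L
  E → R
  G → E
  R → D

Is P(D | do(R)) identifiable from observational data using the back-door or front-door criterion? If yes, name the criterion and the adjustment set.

desc(R)\{R}={D}; candidates ⊆ {E,G,L}.
size 0: {}; under {} R still reaches {D,E,G,L} ∋ D.
{E}: R⊥D given {E} in G with R→· removed — back-door holds.
P(D|do(R)) = Σ_{E} P(D|R,E)·P(E).

P(D|do(R)): backdoor, adjust for {E}.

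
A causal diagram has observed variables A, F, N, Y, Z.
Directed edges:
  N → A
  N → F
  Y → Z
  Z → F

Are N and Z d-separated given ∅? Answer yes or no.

Bayes-Ball from N | ∅ reaches {A,F}.
Z ∉ reach(N|∅) ⇒ N ⊥ Z | ∅.

Yes — N ⊥ Z | ∅.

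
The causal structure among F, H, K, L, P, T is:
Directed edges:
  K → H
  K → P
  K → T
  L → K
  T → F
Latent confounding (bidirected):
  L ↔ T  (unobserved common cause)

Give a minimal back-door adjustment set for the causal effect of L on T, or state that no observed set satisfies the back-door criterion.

desc(L)\{L}={F,H,K,P,T}; candidates ⊆ {—}.
L↔T: latent back-door arc(s) into L.
size 0: {}; under {} L still reaches {F,T} ∋ T.
L↔T cannot be blocked by any observed set — no back-door set.

L→T: no observed back-door set.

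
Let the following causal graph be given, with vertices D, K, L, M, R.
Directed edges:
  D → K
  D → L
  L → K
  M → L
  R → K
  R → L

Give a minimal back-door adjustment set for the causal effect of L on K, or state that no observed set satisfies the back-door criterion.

L→K: minimal back-door set {D, R}.

desc(L)\{L}={K}; candidates ⊆ {D,M,R}.
size 0: {}; under {} L still reaches {D,K,M,R} ∋ K.
size 1: {D}, {M}, {R}; under {D} L still reaches {K,M,R} ∋ K.
{D,R}: L⊥K given {D,R} in G with L→· removed — back-door holds.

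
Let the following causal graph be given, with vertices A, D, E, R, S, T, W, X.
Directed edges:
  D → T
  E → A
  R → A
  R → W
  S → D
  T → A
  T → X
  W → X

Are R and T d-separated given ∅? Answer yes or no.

Yes — R ⊥ T | ∅.

Bayes-Ball from R | ∅ reaches {A,W,X}.
T ∉ reach(R|∅) ⇒ R ⊥ T | ∅.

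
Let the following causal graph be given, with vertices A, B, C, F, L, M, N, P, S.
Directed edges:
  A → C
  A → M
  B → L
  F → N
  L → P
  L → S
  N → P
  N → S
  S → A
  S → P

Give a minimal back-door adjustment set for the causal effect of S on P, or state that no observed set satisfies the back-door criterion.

S→P: minimal back-door set {L, N}.

desc(S)\{S}={A,C,M,P}; candidates ⊆ {B,F,L,N}.
size 0: {}; under {} S still reaches {B,F,L,N,P} ∋ P.
size 1: {B}, {F}, {L} …(+1); under {B} S still reaches {F,L,N,P} ∋ P.
{L,N}: S⊥P given {L,N} in G with S→· removed — back-door holds.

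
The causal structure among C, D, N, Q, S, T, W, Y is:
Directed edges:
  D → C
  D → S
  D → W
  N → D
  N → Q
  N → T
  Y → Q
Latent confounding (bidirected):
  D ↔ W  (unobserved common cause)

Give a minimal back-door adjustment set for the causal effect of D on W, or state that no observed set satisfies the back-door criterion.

D→W: no observed back-door set.

desc(D)\{D}={C,S,W}; candidates ⊆ {N,Q,T,Y}.
D↔W: latent back-door arc(s) into D.
size 0: {}; under {} D still reaches {N,Q,T,W} ∋ W.
size 1: {N}, {Q}, {T} …(+1); under {N} D still reaches {W} ∋ W.
size 2: {N,Q}, {N,T}, {N,Y} …(+3); under {N,Q} D still reaches {W} ∋ W.
D↔W cannot be blocked by any observed set — no back-door set.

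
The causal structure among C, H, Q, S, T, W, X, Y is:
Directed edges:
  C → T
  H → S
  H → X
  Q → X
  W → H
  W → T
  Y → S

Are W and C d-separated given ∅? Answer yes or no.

Bayes-Ball from W | ∅ reaches {H,S,T,X}.
C ∉ reach(W|∅) ⇒ W ⊥ C | ∅.

Yes — W ⊥ C | ∅.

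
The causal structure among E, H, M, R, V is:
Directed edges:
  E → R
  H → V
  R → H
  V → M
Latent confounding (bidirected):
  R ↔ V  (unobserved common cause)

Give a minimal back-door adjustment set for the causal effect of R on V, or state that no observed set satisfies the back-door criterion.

desc(R)\{R}={H,M,V}; candidates ⊆ {E}.
R↔V: latent back-door arc(s) into R.
size 0: {}; under {} R still reaches {E,M,V} ∋ V.
size 1: {E}; under {E} R still reaches {M,V} ∋ V.
R↔V cannot be blocked by any observed set — no back-door set.

R→V: no observed back-door set.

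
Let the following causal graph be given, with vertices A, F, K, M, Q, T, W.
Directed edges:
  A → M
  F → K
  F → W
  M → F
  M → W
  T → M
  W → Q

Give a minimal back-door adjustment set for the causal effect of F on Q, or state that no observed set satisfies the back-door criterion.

desc(F)\{F}={K,Q,W}; candidates ⊆ {A,M,T}.
size 0: {}; under {} F still reaches {A,M,Q,T,W} ∋ Q.
{M}: F⊥Q given {M} in G with F→· removed — back-door holds.

F→Q: minimal back-door set {M}.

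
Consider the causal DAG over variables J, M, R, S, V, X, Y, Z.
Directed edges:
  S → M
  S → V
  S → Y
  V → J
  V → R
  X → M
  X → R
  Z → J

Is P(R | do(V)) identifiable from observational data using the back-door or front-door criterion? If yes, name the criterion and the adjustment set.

P(R|do(V)): backdoor, adjust for ∅.

desc(V)\{V}={J,R}; candidates ⊆ {M,S,X,Y,Z}.
∅: V⊥R given ∅ in G with V→· removed — back-door holds.
P(R|do(V)) = P(R|V) — no adjustment needed.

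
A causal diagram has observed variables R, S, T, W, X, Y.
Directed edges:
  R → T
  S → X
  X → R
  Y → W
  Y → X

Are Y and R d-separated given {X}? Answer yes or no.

Yes — Y ⊥ R | {X}.

Bayes-Ball from Y | {X} reaches {S,W}.
R ∉ reach(Y|{X}) ⇒ Y ⊥ R | {X}.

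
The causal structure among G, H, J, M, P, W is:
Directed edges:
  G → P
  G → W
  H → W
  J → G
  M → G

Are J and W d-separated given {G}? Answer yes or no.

Bayes-Ball from J | {G} reaches {M}.
W ∉ reach(J|{G}) ⇒ J ⊥ W | {G}.

Yes — J ⊥ W | {G}.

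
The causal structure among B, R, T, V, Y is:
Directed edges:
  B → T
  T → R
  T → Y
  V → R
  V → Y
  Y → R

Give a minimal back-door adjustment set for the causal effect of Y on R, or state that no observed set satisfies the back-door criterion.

Y→R: minimal back-door set {T, V}.

desc(Y)\{Y}={R}; candidates ⊆ {B,T,V}.
size 0: {}; under {} Y still reaches {B,R,T,V} ∋ R.
size 1: {B}, {T}, {V}; under {B} Y still reaches {R,T,V} ∋ R.
{T,V}: Y⊥R given {T,V} in G with Y→· removed — back-door holds.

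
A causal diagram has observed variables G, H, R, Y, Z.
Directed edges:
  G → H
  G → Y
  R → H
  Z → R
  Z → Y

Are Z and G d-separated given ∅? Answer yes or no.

Yes — Z ⊥ G | ∅.

Bayes-Ball from Z | ∅ reaches {H,R,Y}.
G ∉ reach(Z|∅) ⇒ Z ⊥ G | ∅.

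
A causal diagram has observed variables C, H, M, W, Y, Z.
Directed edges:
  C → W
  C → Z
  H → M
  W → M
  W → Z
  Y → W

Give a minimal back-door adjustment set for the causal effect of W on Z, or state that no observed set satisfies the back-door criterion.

W→Z: minimal back-door set {C}.

desc(W)\{W}={M,Z}; candidates ⊆ {C,H,Y}.
size 0: {}; under {} W still reaches {C,Y,Z} ∋ Z.
{C}: W⊥Z given {C} in G with W→· removed — back-door holds.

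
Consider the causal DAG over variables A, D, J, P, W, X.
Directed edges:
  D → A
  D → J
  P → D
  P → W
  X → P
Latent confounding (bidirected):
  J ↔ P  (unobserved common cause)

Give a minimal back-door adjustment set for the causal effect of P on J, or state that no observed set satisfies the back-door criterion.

desc(P)\{P}={A,D,J,W}; candidates ⊆ {X}.
P↔J: latent back-door arc(s) into P.
size 0: {}; under {} P still reaches {J,X} ∋ J.
size 1: {X}; under {X} P still reaches {J} ∋ J.
P↔J cannot be blocked by any observed set — no back-door set.

P→J: no observed back-door set.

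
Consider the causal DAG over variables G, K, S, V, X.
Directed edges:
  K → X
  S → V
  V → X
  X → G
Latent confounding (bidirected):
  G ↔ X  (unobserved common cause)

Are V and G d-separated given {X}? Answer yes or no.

No — V and G are d-connected given {X}.

Bayes-Ball from V | {X} reaches {G,K,S}.
G ∈ reach(V|{X}) ⇒ V ⊥̸ G | {X}.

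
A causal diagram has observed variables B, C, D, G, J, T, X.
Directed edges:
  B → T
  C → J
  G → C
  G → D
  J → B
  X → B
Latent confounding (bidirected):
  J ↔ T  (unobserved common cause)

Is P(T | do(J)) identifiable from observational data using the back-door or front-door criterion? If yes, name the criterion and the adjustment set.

desc(J)\{J}={B,T}; candidates ⊆ {C,D,G,X}.
J↔T: latent back-door arc(s) into J.
size 0: {}; under {} J still reaches {C,D,G,T} ∋ T.
size 1: {C}, {D}, {G} …(+1); under {C} J still reaches {T} ∋ T.
size 2: {C,D}, {C,G}, {C,X} …(+3); under {C,D} J still reaches {T} ∋ T.
J↔T cannot be blocked by any observed set — no back-door set.
{B}: (i) intercepts every directed J→T path; (ii) no back-door J→{B}; (iii) {J} blocks every back-door {B}→T. Front-door holds.
P(T|do(J)) = Σ_{B} P(B|J) Σ_{J'} P(T|B,J')P(J').

P(T|do(J)): frontdoor, adjust for {B}.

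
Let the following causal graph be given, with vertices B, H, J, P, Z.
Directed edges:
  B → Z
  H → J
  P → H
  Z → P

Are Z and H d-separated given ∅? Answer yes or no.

Bayes-Ball from Z | ∅ reaches {B,H,J,P}.
H ∈ reach(Z|∅) ⇒ Z ⊥̸ H | ∅.

No — Z and H are d-connected given ∅.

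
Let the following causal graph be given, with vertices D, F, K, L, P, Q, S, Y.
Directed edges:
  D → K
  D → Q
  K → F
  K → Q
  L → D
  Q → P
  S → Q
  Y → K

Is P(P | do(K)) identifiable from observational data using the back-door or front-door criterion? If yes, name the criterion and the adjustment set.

P(P|do(K)): backdoor, adjust for {D}.

desc(K)\{K}={F,P,Q}; candidates ⊆ {D,L,S,Y}.
size 0: {}; under {} K still reaches {D,L,P,Q,Y} ∋ P.
{D}: K⊥P given {D} in G with K→· removed — back-door holds.
P(P|do(K)) = Σ_{D} P(P|K,D)·P(D).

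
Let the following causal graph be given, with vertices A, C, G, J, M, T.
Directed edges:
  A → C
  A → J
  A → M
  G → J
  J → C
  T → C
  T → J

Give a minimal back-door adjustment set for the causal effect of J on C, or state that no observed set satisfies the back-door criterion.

desc(J)\{J}={C}; candidates ⊆ {A,G,M,T}.
size 0: {}; under {} J still reaches {A,C,G,M,T} ∋ C.
size 1: {A}, {G}, {M} …(+1); under {A} J still reaches {C,G,T} ∋ C.
{A,T}: J⊥C given {A,T} in G with J→· removed — back-door holds.

J→C: minimal back-door set {A, T}.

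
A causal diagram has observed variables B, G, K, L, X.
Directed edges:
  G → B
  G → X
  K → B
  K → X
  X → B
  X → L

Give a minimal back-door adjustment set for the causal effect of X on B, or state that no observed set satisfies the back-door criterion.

X→B: minimal back-door set {G, K}.

desc(X)\{X}={B,L}; candidates ⊆ {G,K}.
size 0: {}; under {} X still reaches {B,G,K} ∋ B.
size 1: {G}, {K}; under {G} X still reaches {B,K} ∋ B.
{G,K}: X⊥B given {G,K} in G with X→· removed — back-door holds.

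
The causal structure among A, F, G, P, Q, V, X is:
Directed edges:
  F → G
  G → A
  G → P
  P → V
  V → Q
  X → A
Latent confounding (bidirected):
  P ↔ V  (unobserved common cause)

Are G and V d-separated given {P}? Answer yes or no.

Bayes-Ball from G | {P} reaches {A,F,Q,V}.
V ∈ reach(G|{P}) ⇒ G ⊥̸ V | {P}.

No — G and V are d-connected given {P}.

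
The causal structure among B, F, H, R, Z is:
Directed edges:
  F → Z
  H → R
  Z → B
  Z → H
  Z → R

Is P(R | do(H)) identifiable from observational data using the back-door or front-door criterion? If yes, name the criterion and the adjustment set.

desc(H)\{H}={R}; candidates ⊆ {B,F,Z}.
size 0: {}; under {} H still reaches {B,F,R,Z} ∋ R.
{Z}: H⊥R given {Z} in G with H→· removed — back-door holds.
P(R|do(H)) = Σ_{Z} P(R|H,Z)·P(Z).

P(R|do(H)): backdoor, adjust for {Z}.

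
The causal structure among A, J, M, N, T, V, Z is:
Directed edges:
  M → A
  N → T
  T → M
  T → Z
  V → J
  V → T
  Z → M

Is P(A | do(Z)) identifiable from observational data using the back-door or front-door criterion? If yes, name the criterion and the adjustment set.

P(A|do(Z)): backdoor, adjust for {T}.

desc(Z)\{Z}={A,M}; candidates ⊆ {J,N,T,V}.
size 0: {}; under {} Z still reaches {A,J,M,N,T,V} ∋ A.
{T}: Z⊥A given {T} in G with Z→· removed — back-door holds.
P(A|do(Z)) = Σ_{T} P(A|Z,T)·P(T).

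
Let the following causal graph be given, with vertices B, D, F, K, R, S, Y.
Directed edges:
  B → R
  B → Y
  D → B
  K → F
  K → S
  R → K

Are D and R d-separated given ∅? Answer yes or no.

Bayes-Ball from D | ∅ reaches {B,F,K,R,S,Y}.
R ∈ reach(D|∅) ⇒ D ⊥̸ R | ∅.

No — D and R are d-connected given ∅.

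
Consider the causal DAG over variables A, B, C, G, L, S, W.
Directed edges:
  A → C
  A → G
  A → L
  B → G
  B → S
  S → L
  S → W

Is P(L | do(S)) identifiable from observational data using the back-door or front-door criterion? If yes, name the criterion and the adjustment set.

desc(S)\{S}={L,W}; candidates ⊆ {A,B,C,G}.
∅: S⊥L given ∅ in G with S→· removed — back-door holds.
P(L|do(S)) = P(L|S) — no adjustment needed.

P(L|do(S)): backdoor, adjust for ∅.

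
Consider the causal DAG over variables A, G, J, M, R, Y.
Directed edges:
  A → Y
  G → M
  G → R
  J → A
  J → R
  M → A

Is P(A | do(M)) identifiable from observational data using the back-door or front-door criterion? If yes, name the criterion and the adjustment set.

desc(M)\{M}={A,Y}; candidates ⊆ {G,J,R}.
∅: M⊥A given ∅ in G with M→· removed — back-door holds.
P(A|do(M)) = P(A|M) — no adjustment needed.

P(A|do(M)): backdoor, adjust for ∅.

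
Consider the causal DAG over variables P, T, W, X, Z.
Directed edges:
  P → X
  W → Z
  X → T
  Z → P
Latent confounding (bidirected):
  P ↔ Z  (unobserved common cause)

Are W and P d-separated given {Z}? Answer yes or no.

No — W and P are d-connected given {Z}.

Bayes-Ball from W | {Z} reaches {P,T,X}.
P ∈ reach(W|{Z}) ⇒ W ⊥̸ P | {Z}.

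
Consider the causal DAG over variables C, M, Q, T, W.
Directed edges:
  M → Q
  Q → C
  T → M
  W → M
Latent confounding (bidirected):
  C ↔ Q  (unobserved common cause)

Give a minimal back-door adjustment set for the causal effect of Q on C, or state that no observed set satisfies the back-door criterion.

desc(Q)\{Q}={C}; candidates ⊆ {M,T,W}.
Q↔C: latent back-door arc(s) into Q.
size 0: {}; under {} Q still reaches {C,M,T,W} ∋ C.
size 1: {M}, {T}, {W}; under {M} Q still reaches {C} ∋ C.
size 2: {M,T}, {M,W}, {T,W}; under {M,T} Q still reaches {C} ∋ C.
Q↔C cannot be blocked by any observed set — no back-door set.

Q→C: no observed back-door set.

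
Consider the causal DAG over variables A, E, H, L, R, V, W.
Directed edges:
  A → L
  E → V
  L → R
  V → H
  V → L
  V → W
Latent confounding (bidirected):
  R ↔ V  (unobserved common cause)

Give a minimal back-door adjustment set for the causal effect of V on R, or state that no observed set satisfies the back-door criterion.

V→R: no observed back-door set.

desc(V)\{V}={H,L,R,W}; candidates ⊆ {A,E}.
V↔R: latent back-door arc(s) into V.
size 0: {}; under {} V still reaches {E,R} ∋ R.
size 1: {A}, {E}; under {A} V still reaches {E,R} ∋ R.
size 2: {A,E}; under {A,E} V still reaches {R} ∋ R.
V↔R cannot be blocked by any observed set — no back-door set.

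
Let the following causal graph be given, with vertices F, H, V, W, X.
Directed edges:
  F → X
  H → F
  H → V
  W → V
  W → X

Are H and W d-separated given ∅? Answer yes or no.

Bayes-Ball from H | ∅ reaches {F,V,X}.
W ∉ reach(H|∅) ⇒ H ⊥ W | ∅.

Yes — H ⊥ W | ∅.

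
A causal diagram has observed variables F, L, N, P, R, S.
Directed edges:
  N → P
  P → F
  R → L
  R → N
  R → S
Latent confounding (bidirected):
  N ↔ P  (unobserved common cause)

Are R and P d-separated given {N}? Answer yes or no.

No — R and P are d-connected given {N}.

Bayes-Ball from R | {N} reaches {F,L,P,S}.
P ∈ reach(R|{N}) ⇒ R ⊥̸ P | {N}.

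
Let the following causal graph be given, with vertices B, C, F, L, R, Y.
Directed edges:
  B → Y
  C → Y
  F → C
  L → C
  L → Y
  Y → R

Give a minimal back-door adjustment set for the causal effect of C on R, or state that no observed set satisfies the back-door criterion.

C→R: minimal back-door set {L}.

desc(C)\{C}={R,Y}; candidates ⊆ {B,F,L}.
size 0: {}; under {} C still reaches {F,L,R,Y} ∋ R.
{L}: C⊥R given {L} in G with C→· removed — back-door holds.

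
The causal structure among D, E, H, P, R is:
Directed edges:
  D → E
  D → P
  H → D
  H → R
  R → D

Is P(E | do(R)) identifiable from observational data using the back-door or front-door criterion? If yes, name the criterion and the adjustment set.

P(E|do(R)): backdoor, adjust for {H}.

desc(R)\{R}={D,E,P}; candidates ⊆ {H}.
size 0: {}; under {} R still reaches {D,E,H,P} ∋ E.
{H}: R⊥E given {H} in G with R→· removed — back-door holds.
P(E|do(R)) = Σ_{H} P(E|R,H)·P(H).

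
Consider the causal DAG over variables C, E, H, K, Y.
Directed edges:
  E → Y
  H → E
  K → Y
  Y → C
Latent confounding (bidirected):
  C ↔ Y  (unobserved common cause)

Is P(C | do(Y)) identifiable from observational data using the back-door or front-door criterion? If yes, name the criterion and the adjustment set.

desc(Y)\{Y}={C}; candidates ⊆ {E,H,K}.
Y↔C: latent back-door arc(s) into Y.
size 0: {}; under {} Y still reaches {C,E,H,K} ∋ C.
size 1: {E}, {H}, {K}; under {E} Y still reaches {C,K} ∋ C.
size 2: {E,H}, {E,K}, {H,K}; under {E,H} Y still reaches {C,K} ∋ C.
Y↔C cannot be blocked by any observed set — no back-door set.
No mediator lies on a directed Y→…→C path.
Neither criterion identifies P(C|do(Y)) in this graph.

P(C|do(Y)): not identifiable (no BD/FD set).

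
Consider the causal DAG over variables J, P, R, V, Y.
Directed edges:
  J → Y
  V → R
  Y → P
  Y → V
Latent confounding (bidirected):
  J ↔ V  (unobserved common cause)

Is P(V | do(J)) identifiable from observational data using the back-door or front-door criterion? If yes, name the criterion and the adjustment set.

desc(J)\{J}={P,R,V,Y}; candidates ⊆ {—}.
J↔V: latent back-door arc(s) into J.
size 0: {}; under {} J still reaches {R,V} ∋ V.
J↔V cannot be blocked by any observed set — no back-door set.
{Y}: (i) intercepts every directed J→V path; (ii) no back-door J→{Y}; (iii) {J} blocks every back-door {Y}→V. Front-door holds.
P(V|do(J)) = Σ_{Y} P(Y|J) Σ_{J'} P(V|Y,J')P(J').

P(V|do(J)): frontdoor, adjust for {Y}.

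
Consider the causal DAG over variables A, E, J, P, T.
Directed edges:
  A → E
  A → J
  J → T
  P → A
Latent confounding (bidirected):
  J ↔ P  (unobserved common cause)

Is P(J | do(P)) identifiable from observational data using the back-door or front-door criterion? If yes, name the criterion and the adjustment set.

P(J|do(P)): frontdoor, adjust for {A}.

desc(P)\{P}={A,E,J,T}; candidates ⊆ {—}.
P↔J: latent back-door arc(s) into P.
size 0: {}; under {} P still reaches {J,T} ∋ J.
P↔J cannot be blocked by any observed set — no back-door set.
{A}: (i) intercepts every directed P→J path; (ii) no back-door P→{A}; (iii) {P} blocks every back-door {A}→J. Front-door holds.
P(J|do(P)) = Σ_{A} P(A|P) Σ_{P'} P(J|A,P')P(P').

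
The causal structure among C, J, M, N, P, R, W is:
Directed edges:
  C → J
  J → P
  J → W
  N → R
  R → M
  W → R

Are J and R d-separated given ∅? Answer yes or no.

No — J and R are d-connected given ∅.

Bayes-Ball from J | ∅ reaches {C,M,P,R,W}.
R ∈ reach(J|∅) ⇒ J ⊥̸ R | ∅.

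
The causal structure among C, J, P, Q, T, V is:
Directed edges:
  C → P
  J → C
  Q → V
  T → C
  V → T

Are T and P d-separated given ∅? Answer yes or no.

Bayes-Ball from T | ∅ reaches {C,P,Q,V}.
P ∈ reach(T|∅) ⇒ T ⊥̸ P | ∅.

No — T and P are d-connected given ∅.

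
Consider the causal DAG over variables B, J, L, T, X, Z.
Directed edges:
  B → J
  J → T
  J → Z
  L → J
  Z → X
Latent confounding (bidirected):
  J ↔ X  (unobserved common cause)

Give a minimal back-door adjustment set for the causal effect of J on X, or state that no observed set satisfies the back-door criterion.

J→X: no observed back-door set.

desc(J)\{J}={T,X,Z}; candidates ⊆ {B,L}.
J↔X: latent back-door arc(s) into J.
size 0: {}; under {} J still reaches {B,L,X} ∋ X.
size 1: {B}, {L}; under {B} J still reaches {L,X} ∋ X.
size 2: {B,L}; under {B,L} J still reaches {X} ∋ X.
J↔X cannot be blocked by any observed set — no back-door set.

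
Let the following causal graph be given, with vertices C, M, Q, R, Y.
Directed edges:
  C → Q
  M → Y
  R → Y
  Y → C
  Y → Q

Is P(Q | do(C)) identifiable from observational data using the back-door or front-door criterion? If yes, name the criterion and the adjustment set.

P(Q|do(C)): backdoor, adjust for {Y}.

desc(C)\{C}={Q}; candidates ⊆ {M,R,Y}.
size 0: {}; under {} C still reaches {M,Q,R,Y} ∋ Q.
{Y}: C⊥Q given {Y} in G with C→· removed — back-door holds.
P(Q|do(C)) = Σ_{Y} P(Q|C,Y)·P(Y).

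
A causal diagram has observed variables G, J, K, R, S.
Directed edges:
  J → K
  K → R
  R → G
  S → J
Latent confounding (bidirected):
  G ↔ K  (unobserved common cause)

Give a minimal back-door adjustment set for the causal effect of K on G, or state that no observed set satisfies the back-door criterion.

desc(K)\{K}={G,R}; candidates ⊆ {J,S}.
K↔G: latent back-door arc(s) into K.
size 0: {}; under {} K still reaches {G,J,S} ∋ G.
size 1: {J}, {S}; under {J} K still reaches {G} ∋ G.
size 2: {J,S}; under {J,S} K still reaches {G} ∋ G.
K↔G cannot be blocked by any observed set — no back-door set.

K→G: no observed back-door set.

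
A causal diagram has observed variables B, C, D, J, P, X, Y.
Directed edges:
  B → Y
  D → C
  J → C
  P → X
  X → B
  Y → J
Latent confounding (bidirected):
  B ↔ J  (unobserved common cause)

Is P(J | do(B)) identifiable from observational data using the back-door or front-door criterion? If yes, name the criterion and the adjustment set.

P(J|do(B)): frontdoor, adjust for {Y}.

desc(B)\{B}={C,J,Y}; candidates ⊆ {D,P,X}.
B↔J: latent back-door arc(s) into B.
size 0: {}; under {} B still reaches {C,J,P,X} ∋ J.
size 1: {D}, {P}, {X}; under {D} B still reaches {C,J,P,X} ∋ J.
size 2: {D,P}, {D,X}, {P,X}; under {D,P} B still reaches {C,J,X} ∋ J.
B↔J cannot be blocked by any observed set — no back-door set.
{Y}: (i) intercepts every directed B→J path; (ii) no back-door B→{Y}; (iii) {B} blocks every back-door {Y}→J. Front-door holds.
P(J|do(B)) = Σ_{Y} P(Y|B) Σ_{B'} P(J|Y,B')P(B').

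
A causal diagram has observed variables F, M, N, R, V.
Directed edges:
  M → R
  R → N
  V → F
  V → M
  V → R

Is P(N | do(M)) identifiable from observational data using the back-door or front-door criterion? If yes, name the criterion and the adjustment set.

P(N|do(M)): backdoor, adjust for {V}.

desc(M)\{M}={N,R}; candidates ⊆ {F,V}.
size 0: {}; under {} M still reaches {F,N,R,V} ∋ N.
{V}: M⊥N given {V} in G with M→· removed — back-door holds.
P(N|do(M)) = Σ_{V} P(N|M,V)·P(V).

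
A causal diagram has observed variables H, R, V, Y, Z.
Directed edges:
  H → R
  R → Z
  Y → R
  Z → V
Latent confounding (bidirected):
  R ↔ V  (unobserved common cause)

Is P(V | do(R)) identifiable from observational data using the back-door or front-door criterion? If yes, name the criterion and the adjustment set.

desc(R)\{R}={V,Z}; candidates ⊆ {H,Y}.
R↔V: latent back-door arc(s) into R.
size 0: {}; under {} R still reaches {H,V,Y} ∋ V.
size 1: {H}, {Y}; under {H} R still reaches {V,Y} ∋ V.
size 2: {H,Y}; under {H,Y} R still reaches {V} ∋ V.
R↔V cannot be blocked by any observed set — no back-door set.
{Z}: (i) intercepts every directed R→V path; (ii) no back-door R→{Z}; (iii) {R} blocks every back-door {Z}→V. Front-door holds.
P(V|do(R)) = Σ_{Z} P(Z|R) Σ_{R'} P(V|Z,R')P(R').

P(V|do(R)): frontdoor, adjust for {Z}.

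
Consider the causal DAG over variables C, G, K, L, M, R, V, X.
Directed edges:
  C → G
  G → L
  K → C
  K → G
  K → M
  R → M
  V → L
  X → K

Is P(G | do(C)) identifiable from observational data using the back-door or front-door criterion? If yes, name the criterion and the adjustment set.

P(G|do(C)): backdoor, adjust for {K}.

desc(C)\{C}={G,L}; candidates ⊆ {K,M,R,V,X}.
size 0: {}; under {} C still reaches {G,K,L,M,X} ∋ G.
{K}: C⊥G given {K} in G with C→· removed — back-door holds.
P(G|do(C)) = Σ_{K} P(G|C,K)·P(K).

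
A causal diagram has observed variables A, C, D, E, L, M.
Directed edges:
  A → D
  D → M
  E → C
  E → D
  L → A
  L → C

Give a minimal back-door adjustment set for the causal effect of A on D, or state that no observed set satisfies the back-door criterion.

desc(A)\{A}={D,M}; candidates ⊆ {C,E,L}.
∅: A⊥D given ∅ in G with A→· removed — back-door holds.

A→D: minimal back-door set ∅.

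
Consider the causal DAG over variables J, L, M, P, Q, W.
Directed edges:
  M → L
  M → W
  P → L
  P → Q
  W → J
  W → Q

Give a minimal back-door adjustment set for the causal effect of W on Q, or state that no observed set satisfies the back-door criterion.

W→Q: minimal back-door set ∅.

desc(W)\{W}={J,Q}; candidates ⊆ {L,M,P}.
∅: W⊥Q given ∅ in G with W→· removed — back-door holds.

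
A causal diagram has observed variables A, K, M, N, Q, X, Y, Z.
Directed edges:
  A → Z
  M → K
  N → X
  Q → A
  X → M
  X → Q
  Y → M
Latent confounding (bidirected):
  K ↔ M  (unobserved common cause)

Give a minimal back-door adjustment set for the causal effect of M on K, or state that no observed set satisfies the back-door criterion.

M→K: no observed back-door set.

desc(M)\{M}={K}; candidates ⊆ {A,N,Q,X,Y,Z}.
M↔K: latent back-door arc(s) into M.
size 0: {}; under {} M still reaches {A,K,N,Q,X,Y,Z} ∋ K.
size 1: {A}, {N}, {Q} …(+3); under {A} M still reaches {K,N,Q,X,Y} ∋ K.
size 2: {A,N}, {A,Q}, {A,X} …(+12); under {A,N} M still reaches {K,Q,X,Y} ∋ K.
M↔K cannot be blocked by any observed set — no back-door set.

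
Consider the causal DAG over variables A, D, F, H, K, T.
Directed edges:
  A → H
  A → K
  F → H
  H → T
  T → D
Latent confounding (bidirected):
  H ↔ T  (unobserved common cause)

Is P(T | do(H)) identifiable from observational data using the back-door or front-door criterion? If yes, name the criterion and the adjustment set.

P(T|do(H)): not identifiable (no BD/FD set).

desc(H)\{H}={D,T}; candidates ⊆ {A,F,K}.
H↔T: latent back-door arc(s) into H.
size 0: {}; under {} H still reaches {A,D,F,K,T} ∋ T.
size 1: {A}, {F}, {K}; under {A} H still reaches {D,F,T} ∋ T.
size 2: {A,F}, {A,K}, {F,K}; under {A,F} H still reaches {D,T} ∋ T.
H↔T cannot be blocked by any observed set — no back-door set.
No mediator lies on a directed H→…→T path.
Neither criterion identifies P(T|do(H)) in this graph.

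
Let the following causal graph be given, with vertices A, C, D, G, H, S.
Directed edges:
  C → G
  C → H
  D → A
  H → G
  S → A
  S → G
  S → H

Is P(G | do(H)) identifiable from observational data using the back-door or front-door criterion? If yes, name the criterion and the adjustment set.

P(G|do(H)): backdoor, adjust for {C, S}.

desc(H)\{H}={G}; candidates ⊆ {A,C,D,S}.
size 0: {}; under {} H still reaches {A,C,G,S} ∋ G.
size 1: {A}, {C}, {D} …(+1); under {A} H still reaches {C,D,G,S} ∋ G.
{C,S}: H⊥G given {C,S} in G with H→· removed — back-door holds.
P(G|do(H)) = Σ_{C,S} P(G|H,C,S)·P(C,S).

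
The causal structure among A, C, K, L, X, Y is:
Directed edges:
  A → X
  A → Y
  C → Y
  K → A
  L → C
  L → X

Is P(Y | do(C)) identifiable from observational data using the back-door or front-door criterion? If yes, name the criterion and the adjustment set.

desc(C)\{C}={Y}; candidates ⊆ {A,K,L,X}.
∅: C⊥Y given ∅ in G with C→· removed — back-door holds.
P(Y|do(C)) = P(Y|C) — no adjustment needed.

P(Y|do(C)): backdoor, adjust for ∅.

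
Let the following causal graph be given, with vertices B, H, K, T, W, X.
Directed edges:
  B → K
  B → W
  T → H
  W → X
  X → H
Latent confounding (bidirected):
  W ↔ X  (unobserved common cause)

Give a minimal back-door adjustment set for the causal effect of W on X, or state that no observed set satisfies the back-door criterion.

desc(W)\{W}={H,X}; candidates ⊆ {B,K,T}.
W↔X: latent back-door arc(s) into W.
size 0: {}; under {} W still reaches {B,H,K,X} ∋ X.
size 1: {B}, {K}, {T}; under {B} W still reaches {H,X} ∋ X.
size 2: {B,K}, {B,T}, {K,T}; under {B,K} W still reaches {H,X} ∋ X.
W↔X cannot be blocked by any observed set — no back-door set.

W→X: no observed back-door set.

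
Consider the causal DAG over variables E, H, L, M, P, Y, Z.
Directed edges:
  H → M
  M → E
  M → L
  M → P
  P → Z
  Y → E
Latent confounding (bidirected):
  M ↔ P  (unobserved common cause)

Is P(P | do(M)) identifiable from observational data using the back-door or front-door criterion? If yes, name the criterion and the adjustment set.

P(P|do(M)): not identifiable (no BD/FD set).

desc(M)\{M}={E,L,P,Z}; candidates ⊆ {H,Y}.
M↔P: latent back-door arc(s) into M.
size 0: {}; under {} M still reaches {H,P,Z} ∋ P.
size 1: {H}, {Y}; under {H} M still reaches {P,Z} ∋ P.
size 2: {H,Y}; under {H,Y} M still reaches {P,Z} ∋ P.
M↔P cannot be blocked by any observed set — no back-door set.
No mediator lies on a directed M→…→P path.
Neither criterion identifies P(P|do(M)) in this graph.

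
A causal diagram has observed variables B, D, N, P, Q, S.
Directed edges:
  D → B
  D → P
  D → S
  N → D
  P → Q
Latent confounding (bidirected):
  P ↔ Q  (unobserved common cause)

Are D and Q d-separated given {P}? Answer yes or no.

No — D and Q are d-connected given {P}.

Bayes-Ball from D | {P} reaches {B,N,Q,S}.
Q ∈ reach(D|{P}) ⇒ D ⊥̸ Q | {P}.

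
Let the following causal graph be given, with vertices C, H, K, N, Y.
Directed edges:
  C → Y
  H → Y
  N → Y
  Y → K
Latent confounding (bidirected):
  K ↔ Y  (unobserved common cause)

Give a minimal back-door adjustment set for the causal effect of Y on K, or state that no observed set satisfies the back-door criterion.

desc(Y)\{Y}={K}; candidates ⊆ {C,H,N}.
Y↔K: latent back-door arc(s) into Y.
size 0: {}; under {} Y still reaches {C,H,K,N} ∋ K.
size 1: {C}, {H}, {N}; under {C} Y still reaches {H,K,N} ∋ K.
size 2: {C,H}, {C,N}, {H,N}; under {C,H} Y still reaches {K,N} ∋ K.
Y↔K cannot be blocked by any observed set — no back-door set.

Y→K: no observed back-door set.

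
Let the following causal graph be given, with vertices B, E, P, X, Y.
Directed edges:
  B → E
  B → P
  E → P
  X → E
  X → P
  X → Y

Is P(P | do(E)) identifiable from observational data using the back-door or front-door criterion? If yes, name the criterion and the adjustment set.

P(P|do(E)): backdoor, adjust for {B, X}.

desc(E)\{E}={P}; candidates ⊆ {B,X,Y}.
size 0: {}; under {} E still reaches {B,P,X,Y} ∋ P.
size 1: {B}, {X}, {Y}; under {B} E still reaches {P,X,Y} ∋ P.
{B,X}: E⊥P given {B,X} in G with E→· removed — back-door holds.
P(P|do(E)) = Σ_{B,X} P(P|E,B,X)·P(B,X).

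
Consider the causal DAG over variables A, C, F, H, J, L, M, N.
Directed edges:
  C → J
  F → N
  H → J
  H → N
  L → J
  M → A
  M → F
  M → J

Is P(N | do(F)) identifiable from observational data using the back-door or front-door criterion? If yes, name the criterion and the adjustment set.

desc(F)\{F}={N}; candidates ⊆ {A,C,H,J,L,M}.
∅: F⊥N given ∅ in G with F→· removed — back-door holds.
P(N|do(F)) = P(N|F) — no adjustment needed.

P(N|do(F)): backdoor, adjust for ∅.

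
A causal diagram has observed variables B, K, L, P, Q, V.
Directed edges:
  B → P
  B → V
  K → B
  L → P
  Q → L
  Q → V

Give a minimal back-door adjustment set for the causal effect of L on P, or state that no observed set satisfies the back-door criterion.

desc(L)\{L}={P}; candidates ⊆ {B,K,Q,V}.
∅: L⊥P given ∅ in G with L→· removed — back-door holds.

L→P: minimal back-door set ∅.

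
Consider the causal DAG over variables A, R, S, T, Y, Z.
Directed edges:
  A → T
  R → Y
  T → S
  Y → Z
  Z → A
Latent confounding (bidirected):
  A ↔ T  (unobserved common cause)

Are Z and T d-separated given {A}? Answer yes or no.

Bayes-Ball from Z | {A} reaches {R,S,T,Y}.
T ∈ reach(Z|{A}) ⇒ Z ⊥̸ T | {A}.

No — Z and T are d-connected given {A}.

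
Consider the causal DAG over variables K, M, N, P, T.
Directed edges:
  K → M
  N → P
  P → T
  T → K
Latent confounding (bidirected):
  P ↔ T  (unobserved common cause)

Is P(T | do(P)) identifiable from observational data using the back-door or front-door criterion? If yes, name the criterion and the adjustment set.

desc(P)\{P}={K,M,T}; candidates ⊆ {N}.
P↔T: latent back-door arc(s) into P.
size 0: {}; under {} P still reaches {K,M,N,T} ∋ T.
size 1: {N}; under {N} P still reaches {K,M,T} ∋ T.
P↔T cannot be blocked by any observed set — no back-door set.
No mediator lies on a directed P→…→T path.
Neither criterion identifies P(T|do(P)) in this graph.

P(T|do(P)): not identifiable (no BD/FD set).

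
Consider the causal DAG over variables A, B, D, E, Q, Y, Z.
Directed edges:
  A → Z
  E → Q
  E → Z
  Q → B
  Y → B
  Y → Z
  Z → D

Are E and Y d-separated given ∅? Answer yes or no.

Bayes-Ball from E | ∅ reaches {B,D,Q,Z}.
Y ∉ reach(E|∅) ⇒ E ⊥ Y | ∅.

Yes — E ⊥ Y | ∅.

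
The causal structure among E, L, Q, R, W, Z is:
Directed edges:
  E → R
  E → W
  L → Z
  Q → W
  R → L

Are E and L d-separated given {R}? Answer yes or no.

Yes — E ⊥ L | {R}.

Bayes-Ball from E | {R} reaches {W}.
L ∉ reach(E|{R}) ⇒ E ⊥ L | {R}.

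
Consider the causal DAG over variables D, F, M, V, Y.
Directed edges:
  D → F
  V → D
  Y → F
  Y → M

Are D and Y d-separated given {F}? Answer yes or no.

Bayes-Ball from D | {F} reaches {M,V,Y}.
Y ∈ reach(D|{F}) ⇒ D ⊥̸ Y | {F}.

No — D and Y are d-connected given {F}.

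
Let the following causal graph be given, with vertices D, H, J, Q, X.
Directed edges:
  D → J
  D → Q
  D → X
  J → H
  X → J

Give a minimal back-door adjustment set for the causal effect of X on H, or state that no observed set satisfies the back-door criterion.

desc(X)\{X}={H,J}; candidates ⊆ {D,Q}.
size 0: {}; under {} X still reaches {D,H,J,Q} ∋ H.
{D}: X⊥H given {D} in G with X→· removed — back-door holds.

X→H: minimal back-door set {D}.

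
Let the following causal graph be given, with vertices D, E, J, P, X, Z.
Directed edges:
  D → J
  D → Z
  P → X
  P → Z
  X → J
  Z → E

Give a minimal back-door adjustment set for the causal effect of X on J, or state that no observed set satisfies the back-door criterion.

X→J: minimal back-door set ∅.

desc(X)\{X}={J}; candidates ⊆ {D,E,P,Z}.
∅: X⊥J given ∅ in G with X→· removed — back-door holds.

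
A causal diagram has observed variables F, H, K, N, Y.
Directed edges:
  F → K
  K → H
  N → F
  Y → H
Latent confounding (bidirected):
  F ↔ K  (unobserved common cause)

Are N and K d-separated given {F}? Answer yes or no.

Bayes-Ball from N | {F} reaches {H,K}.
K ∈ reach(N|{F}) ⇒ N ⊥̸ K | {F}.

No — N and K are d-connected given {F}.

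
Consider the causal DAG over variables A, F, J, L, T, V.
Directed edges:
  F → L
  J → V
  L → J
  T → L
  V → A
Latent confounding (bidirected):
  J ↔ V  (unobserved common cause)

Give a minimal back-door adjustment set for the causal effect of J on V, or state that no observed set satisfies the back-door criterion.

desc(J)\{J}={A,V}; candidates ⊆ {F,L,T}.
J↔V: latent back-door arc(s) into J.
size 0: {}; under {} J still reaches {A,F,L,T,V} ∋ V.
size 1: {F}, {L}, {T}; under {F} J still reaches {A,L,T,V} ∋ V.
size 2: {F,L}, {F,T}, {L,T}; under {F,L} J still reaches {A,V} ∋ V.
J↔V cannot be blocked by any observed set — no back-door set.

J→V: no observed back-door set.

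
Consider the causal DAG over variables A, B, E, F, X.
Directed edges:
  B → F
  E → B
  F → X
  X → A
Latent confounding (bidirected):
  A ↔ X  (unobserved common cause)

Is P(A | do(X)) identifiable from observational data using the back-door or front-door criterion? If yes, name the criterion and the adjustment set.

desc(X)\{X}={A}; candidates ⊆ {B,E,F}.
X↔A: latent back-door arc(s) into X.
size 0: {}; under {} X still reaches {A,B,E,F} ∋ A.
size 1: {B}, {E}, {F}; under {B} X still reaches {A,F} ∋ A.
size 2: {B,E}, {B,F}, {E,F}; under {B,E} X still reaches {A,F} ∋ A.
X↔A cannot be blocked by any observed set — no back-door set.
No mediator lies on a directed X→…→A path.
Neither criterion identifies P(A|do(X)) in this graph.

P(A|do(X)): not identifiable (no BD/FD set).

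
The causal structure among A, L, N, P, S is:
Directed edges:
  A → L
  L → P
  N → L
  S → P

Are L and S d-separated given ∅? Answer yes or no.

Bayes-Ball from L | ∅ reaches {A,N,P}.
S ∉ reach(L|∅) ⇒ L ⊥ S | ∅.

Yes — L ⊥ S | ∅.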